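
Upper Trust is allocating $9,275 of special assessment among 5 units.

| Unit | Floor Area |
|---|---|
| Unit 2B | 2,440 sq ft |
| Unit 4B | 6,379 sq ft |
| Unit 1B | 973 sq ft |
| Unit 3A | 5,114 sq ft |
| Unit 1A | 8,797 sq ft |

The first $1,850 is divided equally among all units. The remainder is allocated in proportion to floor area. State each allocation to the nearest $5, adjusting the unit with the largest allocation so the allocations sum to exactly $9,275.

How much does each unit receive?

Unit 2B: $1,135; Unit 4B: $2,370; Unit 1B: $675; Unit 3A: $1,970; Unit 1A: $3,125

Equal tier: $1,850 ÷ 5 = $370 apiece.
Remainder $7,425 by floor area (total 23,703): Unit 2B 764.33 → $765; Unit 4B 1,998.23 → $2,000; Unit 1B 304.79 → $305; Unit 3A 1,601.97 → $1,600; Unit 1A 2,755.67 → $2,755.
Totals: Unit 2B $370 + $765 = $1,135; Unit 4B $370 + $2,000 = $2,370; Unit 1B $370 + $305 = $675; Unit 3A $370 + $1,600 = $1,970; Unit 1A $370 + $2,755 = $3,125.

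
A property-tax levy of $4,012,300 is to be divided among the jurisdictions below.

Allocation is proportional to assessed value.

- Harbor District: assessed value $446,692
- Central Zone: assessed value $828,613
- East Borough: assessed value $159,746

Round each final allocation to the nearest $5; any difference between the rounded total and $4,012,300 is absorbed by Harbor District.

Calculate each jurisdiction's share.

Harbor District: $1,248,915 | Central Zone: $2,316,745 | East Borough: $446,640

Sum of assessed value: 1,435,051.
Proportional shares: Harbor District 446,692/1,435,051 × $4,012,300 = 1,248,918.90; Central Zone 828,613/1,435,051 × $4,012,300 = 2,316,742.71; East Borough 159,746/1,435,051 × $4,012,300 = 446,638.40.
After rounding ($5): Harbor District $1,248,920; Central Zone $2,316,745; East Borough $446,640. Sum = $4,012,305.
Difference $4,012,300 − $4,012,305 = −$5 applied to Harbor District: Harbor District becomes $1,248,915.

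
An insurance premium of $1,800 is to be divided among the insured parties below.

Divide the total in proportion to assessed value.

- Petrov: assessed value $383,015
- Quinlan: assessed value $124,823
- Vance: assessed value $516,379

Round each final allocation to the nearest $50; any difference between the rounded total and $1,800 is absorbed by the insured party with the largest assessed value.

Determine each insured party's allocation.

Total assessed value = 1,024,217.
Unrounded shares: Petrov 383,015/1,024,217 × $1,800 = 673.13; Quinlan 124,823/1,024,217 × $1,800 = 219.37; Vance 516,379/1,024,217 × $1,800 = 907.51.
At nearest $50: Petrov $650; Quinlan $200; Vance $900. Sum = $1,750.
Difference $1,800 − $1,750 = +$50 applied to largest assessed value (Vance): Vance becomes $950.

Petrov: $650 · Quinlan: $200 · Vance: $950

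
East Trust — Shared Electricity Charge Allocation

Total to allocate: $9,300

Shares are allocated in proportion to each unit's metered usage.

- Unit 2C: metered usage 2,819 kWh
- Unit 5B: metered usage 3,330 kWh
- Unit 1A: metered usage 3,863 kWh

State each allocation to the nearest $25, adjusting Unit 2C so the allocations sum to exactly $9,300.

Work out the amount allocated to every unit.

Unit 2C: $2,600 | Unit 5B: $3,100 | Unit 1A: $3,600

Metered usage total: 10,012.
Pro-rata amounts: Unit 2C 2,819/10,012 × $9,300 = 2,618.53; Unit 5B 3,330/10,012 × $9,300 = 3,093.19; Unit 1A 3,863/10,012 × $9,300 = 3,588.28.
Rounded to nearest $25: Unit 2C $2,625; Unit 5B $3,100; Unit 1A $3,600. Sum = $9,325.
Difference $9,300 − $9,325 = −$25 applied to Unit 2C: Unit 2C becomes $2,600.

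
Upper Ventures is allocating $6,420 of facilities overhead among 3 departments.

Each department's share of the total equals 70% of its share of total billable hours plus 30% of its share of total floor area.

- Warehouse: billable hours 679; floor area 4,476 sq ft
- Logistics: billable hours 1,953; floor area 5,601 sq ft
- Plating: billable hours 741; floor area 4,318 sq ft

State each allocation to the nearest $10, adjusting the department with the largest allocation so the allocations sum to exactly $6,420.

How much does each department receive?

Billable hours total 3,373; floor area total 14,395.
Blended shares (70% billable hours + 30% floor area): Warehouse 0.2342; Logistics 0.5220; Plating 0.2438.
Proportional shares: Warehouse 1,503.54; Logistics 3,351.46; Plating 1,565.001.
At nearest $10: Warehouse $1,500; Logistics $3,350; Plating $1,570. Sum = $6,420.
Rounded total matches; no reconciliation needed.

Warehouse: $1,500 · Logistics: $3,350 · Plating: $1,570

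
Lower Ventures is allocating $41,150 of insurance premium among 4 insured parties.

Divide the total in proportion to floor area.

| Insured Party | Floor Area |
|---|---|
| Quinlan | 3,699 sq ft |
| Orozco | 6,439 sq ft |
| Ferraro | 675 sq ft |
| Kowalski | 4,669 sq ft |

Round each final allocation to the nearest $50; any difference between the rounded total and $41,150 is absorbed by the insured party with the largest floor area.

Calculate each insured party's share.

Total floor area = 3,699 + 6,439 + 675 + 4,669 = 15,482.
Unrounded shares: Quinlan 9,831.67; Orozco 17,114.38; Ferraro 1,794.10; Kowalski 12,409.85.
After rounding ($50): Quinlan $9,850; Orozco $17,100; Ferraro $1,800; Kowalski $12,400. Sum = $41,150.
No rounding difference to absorb.

Quinlan: $9,850; Orozco: $17,100; Ferraro: $1,800; Kowalski: $12,400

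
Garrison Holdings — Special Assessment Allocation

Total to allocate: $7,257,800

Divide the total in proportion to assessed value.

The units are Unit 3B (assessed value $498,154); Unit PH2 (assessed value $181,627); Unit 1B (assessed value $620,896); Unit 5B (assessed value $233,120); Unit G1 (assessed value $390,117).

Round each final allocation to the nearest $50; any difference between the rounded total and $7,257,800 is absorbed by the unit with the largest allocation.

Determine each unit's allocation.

Unit 3B: $1,879,250 | Unit PH2: $685,150 | Unit 1B: $2,342,250 | Unit 5B: $879,450 | Unit G1: $1,471,700

Sum of assessed value: 1,923,914.
Raw shares: Unit 3B 498,154/1,923,914 × $7,257,800 = 1,879,243.10; Unit PH2 181,627/1,923,914 × $7,257,800 = 685,172.23; Unit 1B 620,896/1,923,914 × $7,257,800 = 2,342,276.73; Unit 5B 233,120/1,923,914 × $7,257,800 = 879,425.14; Unit G1 390,117/1,923,914 × $7,257,800 = 1,471,682.81.
After rounding ($50): Unit 3B $1,879,250; Unit PH2 $685,150; Unit 1B $2,342,300; Unit 5B $879,450; Unit G1 $1,471,700. Sum = $7,257,850.
Difference $7,257,800 − $7,257,850 = −$50 applied to largest allocation (Unit 1B): Unit 1B becomes $2,342,250.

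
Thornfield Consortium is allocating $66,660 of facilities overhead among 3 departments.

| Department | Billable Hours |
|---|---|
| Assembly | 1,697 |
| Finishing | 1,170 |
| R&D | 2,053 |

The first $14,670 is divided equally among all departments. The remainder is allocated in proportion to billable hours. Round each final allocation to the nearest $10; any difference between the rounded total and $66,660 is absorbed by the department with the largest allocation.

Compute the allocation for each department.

First tranche $14,670 split equally: $4,890 each.
Remainder $51,990 by billable hours (total 4,920): Assembly 17,932.32 → $17,930; Finishing 12,363.48 → $12,360; R&D 21,694.20 → $21,690.
Rounding difference +$10 on remainder applied to R&D.
Totals: Assembly $4,890 + $17,930 = $22,820; Finishing $4,890 + $12,360 = $17,250; R&D $4,890 + $21,700 = $26,590.

Assembly: $22,820; Finishing: $17,250; R&D: $26,590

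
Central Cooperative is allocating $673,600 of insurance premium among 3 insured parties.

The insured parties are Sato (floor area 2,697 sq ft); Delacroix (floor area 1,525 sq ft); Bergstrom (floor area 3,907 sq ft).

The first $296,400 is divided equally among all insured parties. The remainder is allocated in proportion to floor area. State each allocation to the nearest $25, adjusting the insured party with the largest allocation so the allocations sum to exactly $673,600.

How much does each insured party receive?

$296,400 shared equally gives $98,800 per insured party.
Remainder $377,200 by floor area (total 8,129): Sato 125,145.58 → $125,150; Delacroix 70,762.70 → $70,775; Bergstrom 181,291.72 → $181,300.
Rounding difference −$25 on remainder applied to Bergstrom.
Totals: Sato $98,800 + $125,150 = $223,950; Delacroix $98,800 + $70,775 = $169,575; Bergstrom $98,800 + $181,275 = $280,075.

Sato: $223,950 · Delacroix: $169,575 · Bergstrom: $280,075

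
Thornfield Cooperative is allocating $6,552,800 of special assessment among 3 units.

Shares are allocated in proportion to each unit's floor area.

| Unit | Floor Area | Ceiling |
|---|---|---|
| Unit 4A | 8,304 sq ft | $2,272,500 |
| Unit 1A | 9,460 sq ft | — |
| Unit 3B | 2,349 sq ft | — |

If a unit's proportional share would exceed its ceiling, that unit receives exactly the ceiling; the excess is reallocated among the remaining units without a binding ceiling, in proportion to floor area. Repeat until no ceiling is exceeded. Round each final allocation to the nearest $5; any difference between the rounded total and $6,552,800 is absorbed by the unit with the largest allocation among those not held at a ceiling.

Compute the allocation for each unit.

Floor area total: 20,113.
Pro-rata shares before constraints: Unit 4A 2,705,436.84; Unit 1A 3,082,060.76; Unit 3B 765,302.40.
Held at cap: Unit 4A ($2,272,500); residual $4,280,300 reallocated over remaining floor area 11,809.
Redistributed shares: Unit 1A 3,428,879.50 → $3,428,880; Unit 3B 851,420.50 → $851,420.

Unit 4A: $2,272,500 | Unit 1A: $3,428,880 | Unit 3B: $851,420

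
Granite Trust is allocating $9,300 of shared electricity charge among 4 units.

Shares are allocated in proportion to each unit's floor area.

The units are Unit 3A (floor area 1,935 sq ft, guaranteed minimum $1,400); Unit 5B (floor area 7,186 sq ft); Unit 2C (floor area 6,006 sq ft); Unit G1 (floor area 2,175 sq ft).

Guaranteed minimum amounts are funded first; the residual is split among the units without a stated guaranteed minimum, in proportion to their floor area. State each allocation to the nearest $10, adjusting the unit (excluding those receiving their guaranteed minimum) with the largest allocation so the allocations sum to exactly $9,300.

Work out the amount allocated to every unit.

Unit 3A: $1,400 | Unit 5B: $3,690 | Unit 2C: $3,090 | Unit G1: $1,120

Fund the minimums — Unit 3A $1,400. Remaining pool $7,900.
Remaining pool split over remaining floor area 15,367: Unit 5B 3,694.24 → $3,690; Unit 2C 3,087.62 → $3,090; Unit G1 1,118.14 → $1,120.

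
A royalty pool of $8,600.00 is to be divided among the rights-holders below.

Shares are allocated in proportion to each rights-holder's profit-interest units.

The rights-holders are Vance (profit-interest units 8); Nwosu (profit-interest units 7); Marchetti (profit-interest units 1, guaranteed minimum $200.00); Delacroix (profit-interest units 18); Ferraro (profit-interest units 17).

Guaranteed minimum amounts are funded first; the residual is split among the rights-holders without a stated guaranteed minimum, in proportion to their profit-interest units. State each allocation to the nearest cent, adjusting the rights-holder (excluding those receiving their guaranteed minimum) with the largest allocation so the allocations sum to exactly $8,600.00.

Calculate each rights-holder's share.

Vance: $1,344.00; Nwosu: $1,176.00; Marchetti: $200.00; Delacroix: $3,024.00; Ferraro: $2,856.00

Fund the minimums — Marchetti $200.00. Residual $8,400.00.
Residual split over remaining profit-interest units 50: Vance 1,344.0000 → $1,344.00; Nwosu 1,176.0000 → $1,176.00; Delacroix 3,024.0000 → $3,024.00; Ferraro 2,856.0000 → $2,856.00.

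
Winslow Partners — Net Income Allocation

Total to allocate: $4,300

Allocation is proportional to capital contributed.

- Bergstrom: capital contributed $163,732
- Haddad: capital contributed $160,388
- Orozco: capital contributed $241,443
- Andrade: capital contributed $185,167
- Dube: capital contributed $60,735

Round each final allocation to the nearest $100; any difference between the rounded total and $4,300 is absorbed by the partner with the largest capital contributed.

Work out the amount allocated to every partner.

Bergstrom: $900 | Haddad: $800 | Orozco: $1,300 | Andrade: $1,000 | Dube: $300

Combined capital contributed = 163,732 + 160,388 + 241,443 + 185,167 + 60,735 = 811,465.
Raw shares: Bergstrom 867.63; Haddad 849.91; Orozco 1,279.42; Andrade 981.21; Dube 321.84.
At nearest $100: Bergstrom $900; Haddad $800; Orozco $1,300; Andrade $1,000; Dube $300. Sum = $4,300.
Sum already equals the total — no adjustment.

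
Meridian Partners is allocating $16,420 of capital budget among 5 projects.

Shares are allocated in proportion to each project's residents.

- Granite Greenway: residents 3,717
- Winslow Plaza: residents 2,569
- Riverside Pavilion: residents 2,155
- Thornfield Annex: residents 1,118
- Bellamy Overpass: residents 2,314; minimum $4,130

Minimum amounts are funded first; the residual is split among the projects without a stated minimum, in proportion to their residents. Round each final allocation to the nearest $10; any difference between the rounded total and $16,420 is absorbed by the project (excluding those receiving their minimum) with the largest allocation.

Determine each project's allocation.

Granite Greenway: $4,780 · Winslow Plaza: $3,300 · Riverside Pavilion: $2,770 · Thornfield Annex: $1,440 · Bellamy Overpass: $4,130

Minimums first: Bellamy Overpass $4,130. Balance $12,290.
Balance split over remaining residents 9,559: Granite Greenway 4,778.94 → $4,780; Winslow Plaza 3,302.96 → $3,300; Riverside Pavilion 2,770.68 → $2,770; Thornfield Annex 1,437.41 → $1,440.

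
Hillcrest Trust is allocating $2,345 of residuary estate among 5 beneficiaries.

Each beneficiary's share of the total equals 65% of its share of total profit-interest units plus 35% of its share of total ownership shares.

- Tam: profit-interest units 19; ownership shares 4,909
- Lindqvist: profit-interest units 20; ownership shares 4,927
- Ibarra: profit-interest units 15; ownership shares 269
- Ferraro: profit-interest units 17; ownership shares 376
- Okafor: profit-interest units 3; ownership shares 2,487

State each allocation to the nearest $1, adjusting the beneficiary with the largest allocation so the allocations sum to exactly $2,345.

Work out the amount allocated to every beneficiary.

Tam: $702; Lindqvist: $724; Ibarra: $326; Ferraro: $374; Okafor: $219

Profit-interest units total 74; ownership shares total 12,968.
Composite weights (65% profit-interest units + 35% ownership shares): Tam 0.2994; Lindqvist 0.3087; Ibarra 0.1390; Ferraro 0.1595; Okafor 0.0935.
Proportional shares: Tam 702.05; Lindqvist 723.79; Ibarra 325.99; Ferraro 373.96; Okafor 219.20.
Rounded to nearest $1: Tam $702; Lindqvist $724; Ibarra $326; Ferraro $374; Okafor $219. Sum = $2,345.
Rounded total matches; no reconciliation needed.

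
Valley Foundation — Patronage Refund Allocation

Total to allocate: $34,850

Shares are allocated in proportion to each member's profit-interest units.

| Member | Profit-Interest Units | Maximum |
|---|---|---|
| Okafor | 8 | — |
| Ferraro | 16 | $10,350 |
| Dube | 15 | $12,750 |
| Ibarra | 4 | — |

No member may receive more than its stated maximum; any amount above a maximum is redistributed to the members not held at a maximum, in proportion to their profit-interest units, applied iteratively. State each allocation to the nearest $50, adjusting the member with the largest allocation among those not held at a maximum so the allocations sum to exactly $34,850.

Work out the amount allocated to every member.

Okafor: $7,850; Ferraro: $10,350; Dube: $12,750; Ibarra: $3,900

Sum of profit-interest units: 43.
Pro-rata shares before constraints: Okafor 6,483.72; Ferraro 12,967.44; Dube 12,156.98; Ibarra 3,241.86.
Held at cap: Ferraro ($10,350); balance $24,500 reallocated over remaining profit-interest units 27.
Held at cap: Dube ($12,750); balance $11,750 reallocated over remaining profit-interest units 12.
Shares after redistribution: Okafor 7,833.33 → $7,850; Ibarra 3,916.67 → $3,900.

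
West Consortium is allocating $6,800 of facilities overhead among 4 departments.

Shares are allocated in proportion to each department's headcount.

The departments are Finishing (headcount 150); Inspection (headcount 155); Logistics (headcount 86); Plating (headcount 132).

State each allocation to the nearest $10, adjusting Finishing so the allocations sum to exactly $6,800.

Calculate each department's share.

Finishing: $1,940; Inspection: $2,020; Logistics: $1,120; Plating: $1,720

Combined headcount = 523.
Unrounded shares: Finishing 150/523 × $6,800 = 1,950.29; Inspection 155/523 × $6,800 = 2,015.30; Logistics 86/523 × $6,800 = 1,118.16; Plating 132/523 × $6,800 = 1,716.25.
After rounding ($10): Finishing $1,950; Inspection $2,020; Logistics $1,120; Plating $1,720. Sum = $6,810.
Difference $6,800 − $6,810 = −$10 applied to Finishing: Finishing becomes $1,940.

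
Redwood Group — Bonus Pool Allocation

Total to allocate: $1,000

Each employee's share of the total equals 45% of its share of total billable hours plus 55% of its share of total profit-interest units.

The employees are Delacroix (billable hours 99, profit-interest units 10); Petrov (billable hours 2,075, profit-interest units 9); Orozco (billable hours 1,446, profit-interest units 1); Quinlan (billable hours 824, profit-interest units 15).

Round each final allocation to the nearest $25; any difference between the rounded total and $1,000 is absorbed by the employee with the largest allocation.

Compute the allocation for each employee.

Billable hours total 4,444; profit-interest units total 35.
Combined weights (45% billable hours + 55% profit-interest units): Delacroix 0.1672; Petrov 0.3515; Orozco 0.1621; Quinlan 0.3192.
Pro-rata amounts: Delacroix 167.17; Petrov 351.54; Orozco 162.14; Quinlan 319.15.
After rounding ($25): Delacroix $175; Petrov $350; Orozco $150; Quinlan $325. Sum = $1,000.
Rounded total matches; no reconciliation needed.

Delacroix: $175 · Petrov: $350 · Orozco: $150 · Quinlan: $325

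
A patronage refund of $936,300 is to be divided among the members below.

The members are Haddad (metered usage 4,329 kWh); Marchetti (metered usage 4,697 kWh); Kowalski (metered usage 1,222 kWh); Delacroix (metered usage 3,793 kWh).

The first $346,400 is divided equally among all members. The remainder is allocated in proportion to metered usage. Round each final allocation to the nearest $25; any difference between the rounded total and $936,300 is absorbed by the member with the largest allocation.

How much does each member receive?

$346,400 shared equally gives $86,600 per member.
Remainder $589,900 by metered usage (total 14,041): Haddad 181,872.88 → $181,875; Marchetti 197,333.54 → $197,325; Kowalski 51,339.49 → $51,350; Delacroix 159,354.08 → $159,350.
Totals: Haddad $86,600 + $181,875 = $268,475; Marchetti $86,600 + $197,325 = $283,925; Kowalski $86,600 + $51,350 = $137,950; Delacroix $86,600 + $159,350 = $245,950.

Haddad: $268,475 | Marchetti: $283,925 | Kowalski: $137,950 | Delacroix: $245,950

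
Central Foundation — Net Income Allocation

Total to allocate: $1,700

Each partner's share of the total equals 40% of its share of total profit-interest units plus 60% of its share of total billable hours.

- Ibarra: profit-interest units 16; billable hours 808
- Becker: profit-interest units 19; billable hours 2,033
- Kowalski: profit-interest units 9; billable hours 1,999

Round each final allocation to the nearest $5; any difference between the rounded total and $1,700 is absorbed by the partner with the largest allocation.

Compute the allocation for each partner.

Profit-interest units total 44; billable hours total 4,840.
Blended shares (40% profit-interest units + 60% billable hours): Ibarra 0.2456; Becker 0.4248; Kowalski 0.3296.
Raw shares: Ibarra 417.55; Becker 722.08; Kowalski 560.37.
Rounded to nearest $5: Ibarra $420; Becker $720; Kowalski $560. Sum = $1,700.
Sum already equals the total — no adjustment.

Ibarra: $420; Becker: $720; Kowalski: $560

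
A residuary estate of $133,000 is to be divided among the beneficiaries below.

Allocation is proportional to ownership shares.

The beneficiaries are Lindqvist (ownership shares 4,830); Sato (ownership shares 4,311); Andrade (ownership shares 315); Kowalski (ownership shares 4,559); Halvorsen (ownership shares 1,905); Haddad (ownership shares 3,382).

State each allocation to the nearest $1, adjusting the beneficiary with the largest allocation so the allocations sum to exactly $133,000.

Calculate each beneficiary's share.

Sum of ownership shares: 19,302.
Pro-rata amounts: Lindqvist 4,830/19,302 × $133,000 = 33,281.01; Sato 4,311/19,302 × $133,000 = 29,704.85; Andrade 315/19,302 × $133,000 = 2,170.5005; Kowalski 4,559/19,302 × $133,000 = 31,413.69; Halvorsen 1,905/19,302 × $133,000 = 13,126.36; Haddad 3,382/19,302 × $133,000 = 23,303.60.
After rounding ($1): Lindqvist $33,281; Sato $29,705; Andrade $2,171; Kowalski $31,414; Halvorsen $13,126; Haddad $23,304. Sum = $133,001.
Difference $133,000 − $133,001 = −$1 applied to largest allocation (Lindqvist): Lindqvist becomes $33,280.

Lindqvist: $33,280; Sato: $29,705; Andrade: $2,171; Kowalski: $31,414; Halvorsen: $13,126; Haddad: $23,304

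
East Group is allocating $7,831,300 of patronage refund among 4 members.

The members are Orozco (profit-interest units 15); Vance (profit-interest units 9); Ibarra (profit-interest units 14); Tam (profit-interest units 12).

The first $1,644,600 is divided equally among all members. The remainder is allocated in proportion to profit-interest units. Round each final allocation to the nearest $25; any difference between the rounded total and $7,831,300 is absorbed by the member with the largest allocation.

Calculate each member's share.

Orozco: $2,267,175; Vance: $1,524,750; Ibarra: $2,143,425; Tam: $1,895,950

$1,644,600 shared equally gives $411,150 per member.
Remainder $6,186,700 by profit-interest units (total 50): Orozco 1,856,010.00 → $1,856,000; Vance 1,113,606.00 → $1,113,600; Ibarra 1,732,276.00 → $1,732,275; Tam 1,484,808.00 → $1,484,800.
Rounding difference +$25 on remainder applied to Orozco.
Totals: Orozco $411,150 + $1,856,025 = $2,267,175; Vance $411,150 + $1,113,600 = $1,524,750; Ibarra $411,150 + $1,732,275 = $2,143,425; Tam $411,150 + $1,484,800 = $1,895,950.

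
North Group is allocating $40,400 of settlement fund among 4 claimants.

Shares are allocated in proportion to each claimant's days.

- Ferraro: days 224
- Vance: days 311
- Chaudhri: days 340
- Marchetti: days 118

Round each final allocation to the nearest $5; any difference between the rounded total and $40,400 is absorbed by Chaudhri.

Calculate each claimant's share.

Ferraro: $9,115 | Vance: $12,655 | Chaudhri: $13,830 | Marchetti: $4,800

Days total: 993.
Raw shares: Ferraro 224/993 × $40,400 = 9,113.39; Vance 311/993 × $40,400 = 12,652.97; Chaudhri 340/993 × $40,400 = 13,832.83; Marchetti 118/993 × $40,400 = 4,800.81.
Rounded to nearest $5: Ferraro $9,115; Vance $12,655; Chaudhri $13,835; Marchetti $4,800. Sum = $40,405.
Difference $40,400 − $40,405 = −$5 applied to Chaudhri: Chaudhri becomes $13,830.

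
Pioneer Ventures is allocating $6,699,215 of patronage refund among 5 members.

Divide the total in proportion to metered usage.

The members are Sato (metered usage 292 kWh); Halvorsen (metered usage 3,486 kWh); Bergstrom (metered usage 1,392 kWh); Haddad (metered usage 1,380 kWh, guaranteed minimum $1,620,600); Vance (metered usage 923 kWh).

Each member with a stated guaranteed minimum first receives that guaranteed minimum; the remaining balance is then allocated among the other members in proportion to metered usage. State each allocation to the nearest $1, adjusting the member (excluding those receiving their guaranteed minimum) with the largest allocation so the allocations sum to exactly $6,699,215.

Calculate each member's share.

Sato: $243,387; Halvorsen: $2,905,637; Bergstrom: $1,160,255; Haddad: $1,620,600; Vance: $769,336

Guaranteed amounts: Haddad $1,620,600. Balance $5,078,615.
Balance split over remaining metered usage 6,093: Sato 243,386.77 → $243,387; Halvorsen 2,905,637.93 → $2,905,638; Bergstrom 1,160,254.73 → $1,160,255; Vance 769,335.57 → $769,336.
Rounding difference −$1 applied to Halvorsen → $2,905,637.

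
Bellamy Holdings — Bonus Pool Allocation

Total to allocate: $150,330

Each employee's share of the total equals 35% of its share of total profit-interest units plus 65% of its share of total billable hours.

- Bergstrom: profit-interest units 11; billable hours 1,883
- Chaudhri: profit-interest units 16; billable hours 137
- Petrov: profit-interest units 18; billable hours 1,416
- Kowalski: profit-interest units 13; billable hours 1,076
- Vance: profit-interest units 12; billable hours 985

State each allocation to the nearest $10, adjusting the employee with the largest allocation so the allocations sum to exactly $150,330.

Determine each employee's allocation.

Bergstrom: $41,740 | Chaudhri: $14,460 | Petrov: $38,700 | Kowalski: $28,900 | Vance: $26,530

Totals — profit-interest units 70, billable hours 5,497.
Composite weights (35% profit-interest units + 65% billable hours): Bergstrom 0.2777; Chaudhri 0.0962; Petrov 0.2574; Kowalski 0.1922; Vance 0.1765.
Raw shares: Bergstrom 41,740.30; Chaudhri 14,461.71; Petrov 38,700.47; Kowalski 28,898.39; Vance 26,529.13.
At nearest $10: Bergstrom $41,740; Chaudhri $14,460; Petrov $38,700; Kowalski $28,900; Vance $26,530. Sum = $150,330.
Rounded total matches; no reconciliation needed.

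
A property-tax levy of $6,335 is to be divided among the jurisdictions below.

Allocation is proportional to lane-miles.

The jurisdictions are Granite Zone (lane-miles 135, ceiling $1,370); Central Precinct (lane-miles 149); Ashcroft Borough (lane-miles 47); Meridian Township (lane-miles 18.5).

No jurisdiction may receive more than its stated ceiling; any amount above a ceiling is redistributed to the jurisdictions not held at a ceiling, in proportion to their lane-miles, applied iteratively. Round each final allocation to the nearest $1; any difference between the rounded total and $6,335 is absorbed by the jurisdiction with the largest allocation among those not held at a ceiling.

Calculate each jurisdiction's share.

Sum of lane-miles: 349.5.
Unconstrained shares: Granite Zone 2,447.00; Central Precinct 2,700.76; Ashcroft Borough 851.92; Meridian Township 335.33.
Held at cap: Granite Zone ($1,370); residual $4,965 reallocated over remaining lane-miles 214.5.
Redistributed shares: Central Precinct 3,448.88 → $3,449; Ashcroft Borough 1,087.90 → $1,088; Meridian Township 428.22 → $428.

Granite Zone: $1,370; Central Precinct: $3,449; Ashcroft Borough: $1,088; Meridian Township: $428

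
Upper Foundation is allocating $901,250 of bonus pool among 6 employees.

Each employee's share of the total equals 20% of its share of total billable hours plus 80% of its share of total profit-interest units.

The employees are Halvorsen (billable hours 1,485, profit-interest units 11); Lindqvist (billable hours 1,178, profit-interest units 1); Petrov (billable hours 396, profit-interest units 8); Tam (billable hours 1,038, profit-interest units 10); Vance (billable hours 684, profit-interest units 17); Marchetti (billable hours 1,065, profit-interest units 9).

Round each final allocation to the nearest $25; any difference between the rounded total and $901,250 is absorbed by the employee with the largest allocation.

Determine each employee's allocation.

Halvorsen: $187,400 | Lindqvist: $49,200 | Petrov: $115,200 | Tam: $160,750 | Vance: $240,000 | Marchetti: $148,700

Totals — billable hours 5,846, profit-interest units 56.
Composite weights (20% billable hours + 80% profit-interest units): Halvorsen 0.2079; Lindqvist 0.0546; Petrov 0.1278; Tam 0.1784; Vance 0.2663; Marchetti 0.1650.
Pro-rata amounts: Halvorsen 187,412.08; Lindqvist 49,196.33; Petrov 115,209.89; Tam 160,754.70; Vance 239,964.80; Marchetti 148,712.20.
After rounding ($25): Halvorsen $187,400; Lindqvist $49,200; Petrov $115,200; Tam $160,750; Vance $239,975; Marchetti $148,700. Sum = $901,225.
Difference $901,250 − $901,225 = +$25 applied to largest allocation (Vance): Vance becomes $240,000.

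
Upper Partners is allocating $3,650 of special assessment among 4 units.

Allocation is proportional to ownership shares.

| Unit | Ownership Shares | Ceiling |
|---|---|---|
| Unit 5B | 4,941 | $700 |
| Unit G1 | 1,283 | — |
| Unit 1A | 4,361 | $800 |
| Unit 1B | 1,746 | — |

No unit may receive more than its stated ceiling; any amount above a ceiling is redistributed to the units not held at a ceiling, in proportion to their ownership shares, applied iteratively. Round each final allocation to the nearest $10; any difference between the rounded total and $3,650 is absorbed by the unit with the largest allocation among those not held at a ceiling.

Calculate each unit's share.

Sum of ownership shares: 12,331.
Unconstrained shares: Unit 5B 1,462.55; Unit G1 379.77; Unit 1A 1,290.86; Unit 1B 516.82.
Capped: Unit 5B ($700), Unit 1A ($800); residual $2,150 reallocated over remaining ownership shares 3,029.
Shares after redistribution: Unit G1 910.68 → $910; Unit 1B 1,239.32 → $1,240.

Unit 5B: $700 | Unit G1: $910 | Unit 1A: $800 | Unit 1B: $1,240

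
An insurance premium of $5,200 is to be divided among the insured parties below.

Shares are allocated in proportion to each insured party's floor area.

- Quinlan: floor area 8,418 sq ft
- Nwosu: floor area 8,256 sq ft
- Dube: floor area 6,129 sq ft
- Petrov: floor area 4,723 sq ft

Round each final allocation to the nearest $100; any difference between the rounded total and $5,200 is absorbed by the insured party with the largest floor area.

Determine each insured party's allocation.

Total floor area = 27,526.
Pro-rata amounts: Quinlan 8,418/27,526 × $5,200 = 1,590.26; Nwosu 8,256/27,526 × $5,200 = 1,559.66; Dube 6,129/27,526 × $5,200 = 1,157.84; Petrov 4,723/27,526 × $5,200 = 892.23.
After rounding ($100): Quinlan $1,600; Nwosu $1,600; Dube $1,200; Petrov $900. Sum = $5,300.
Difference $5,200 − $5,300 = −$100 applied to largest floor area (Quinlan): Quinlan becomes $1,500.

Quinlan: $1,500 · Nwosu: $1,600 · Dube: $1,200 · Petrov: $900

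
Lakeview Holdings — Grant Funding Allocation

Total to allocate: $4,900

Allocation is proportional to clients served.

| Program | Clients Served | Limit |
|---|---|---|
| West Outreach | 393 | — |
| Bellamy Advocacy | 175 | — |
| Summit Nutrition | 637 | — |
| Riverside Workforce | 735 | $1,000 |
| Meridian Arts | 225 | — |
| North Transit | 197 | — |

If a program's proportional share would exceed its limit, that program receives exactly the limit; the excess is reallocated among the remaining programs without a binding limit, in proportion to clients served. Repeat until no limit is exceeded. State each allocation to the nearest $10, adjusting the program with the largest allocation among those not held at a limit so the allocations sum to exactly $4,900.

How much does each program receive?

West Outreach: $940 | Bellamy Advocacy: $420 | Summit Nutrition: $1,530 | Riverside Workforce: $1,000 | Meridian Arts: $540 | North Transit: $470

Sum of clients served: 2,362.
Proportional shares (ignoring caps): West Outreach 815.28; Bellamy Advocacy 363.04; Summit Nutrition 1,321.46; Riverside Workforce 1,524.77; Meridian Arts 466.77; North Transit 408.68.
Held at cap: Riverside Workforce ($1,000); residual $3,900 reallocated over remaining clients served 1,627.
Remaining shares: West Outreach 942.04 → $940; Bellamy Advocacy 419.48 → $420; Summit Nutrition 1,526.92 → $1,530; Meridian Arts 539.34 → $540; North Transit 472.22 → $470.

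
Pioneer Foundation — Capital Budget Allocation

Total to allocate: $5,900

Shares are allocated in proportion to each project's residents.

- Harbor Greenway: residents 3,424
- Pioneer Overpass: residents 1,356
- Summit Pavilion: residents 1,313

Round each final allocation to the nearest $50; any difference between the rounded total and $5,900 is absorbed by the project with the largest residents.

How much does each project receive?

Residents total: 3,424 + 1,356 + 1,313 = 6,093.
Proportional shares: Harbor Greenway 3,315.54; Pioneer Overpass 1,313.05; Summit Pavilion 1,271.41.
After rounding ($50): Harbor Greenway $3,300; Pioneer Overpass $1,300; Summit Pavilion $1,250. Sum = $5,850.
Difference $5,900 − $5,850 = +$50 applied to largest residents (Harbor Greenway): Harbor Greenway becomes $3,350.

Harbor Greenway: $3,350; Pioneer Overpass: $1,300; Summit Pavilion: $1,250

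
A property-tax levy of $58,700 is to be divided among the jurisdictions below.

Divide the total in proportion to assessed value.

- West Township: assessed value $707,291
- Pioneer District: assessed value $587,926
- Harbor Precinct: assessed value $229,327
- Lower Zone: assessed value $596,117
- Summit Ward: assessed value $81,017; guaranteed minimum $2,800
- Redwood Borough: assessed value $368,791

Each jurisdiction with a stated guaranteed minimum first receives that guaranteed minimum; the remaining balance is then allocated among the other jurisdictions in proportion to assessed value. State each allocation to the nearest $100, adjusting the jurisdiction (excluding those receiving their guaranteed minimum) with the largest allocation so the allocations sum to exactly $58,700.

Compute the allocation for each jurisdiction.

Fund the minimums — Summit Ward $2,800. Balance $55,900.
Balance split over remaining assessed value 2,489,452: West Township 15,882.04 → $15,900; Pioneer District 13,201.73 → $13,200; Harbor Precinct 5,149.48 → $5,100; Lower Zone 13,385.65 → $13,400; Redwood Borough 8,281.11 → $8,300.

West Township: $15,900 · Pioneer District: $13,200 · Harbor Precinct: $5,100 · Lower Zone: $13,400 · Summit Ward: $2,800 · Redwood Borough: $8,300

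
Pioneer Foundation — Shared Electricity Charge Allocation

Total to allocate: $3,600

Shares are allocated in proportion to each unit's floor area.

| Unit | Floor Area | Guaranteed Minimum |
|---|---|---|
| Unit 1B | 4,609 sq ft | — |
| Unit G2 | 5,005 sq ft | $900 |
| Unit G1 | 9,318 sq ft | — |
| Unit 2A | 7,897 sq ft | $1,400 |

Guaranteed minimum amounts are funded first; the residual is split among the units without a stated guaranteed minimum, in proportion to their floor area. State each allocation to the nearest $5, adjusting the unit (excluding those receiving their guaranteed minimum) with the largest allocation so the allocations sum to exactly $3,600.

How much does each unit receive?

Guaranteed amounts: Unit G2 $900; Unit 2A $1,400. Remaining pool $1,300.
Remaining pool split over remaining floor area 13,927: Unit 1B 430.22 → $430; Unit G1 869.78 → $870.

Unit 1B: $430 | Unit G2: $900 | Unit G1: $870 | Unit 2A: $1,400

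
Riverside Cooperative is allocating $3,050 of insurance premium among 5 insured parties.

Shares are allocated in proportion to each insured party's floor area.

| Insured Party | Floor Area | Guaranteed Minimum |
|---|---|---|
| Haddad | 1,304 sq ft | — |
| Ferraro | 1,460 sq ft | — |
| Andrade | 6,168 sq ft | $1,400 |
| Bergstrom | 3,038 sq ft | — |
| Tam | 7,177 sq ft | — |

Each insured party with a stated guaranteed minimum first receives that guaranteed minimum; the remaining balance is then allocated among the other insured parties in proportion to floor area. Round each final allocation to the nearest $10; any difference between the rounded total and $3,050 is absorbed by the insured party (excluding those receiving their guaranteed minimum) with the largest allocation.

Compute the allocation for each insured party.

Haddad: $170; Ferraro: $190; Andrade: $1,400; Bergstrom: $390; Tam: $900

Fund the minimums — Andrade $1,400. Balance $1,650.
Balance split over remaining floor area 12,979: Haddad 165.78 → $170; Ferraro 185.61 → $190; Bergstrom 386.22 → $390; Tam 912.40 → $910.
Rounding difference −$10 applied to Tam → $900.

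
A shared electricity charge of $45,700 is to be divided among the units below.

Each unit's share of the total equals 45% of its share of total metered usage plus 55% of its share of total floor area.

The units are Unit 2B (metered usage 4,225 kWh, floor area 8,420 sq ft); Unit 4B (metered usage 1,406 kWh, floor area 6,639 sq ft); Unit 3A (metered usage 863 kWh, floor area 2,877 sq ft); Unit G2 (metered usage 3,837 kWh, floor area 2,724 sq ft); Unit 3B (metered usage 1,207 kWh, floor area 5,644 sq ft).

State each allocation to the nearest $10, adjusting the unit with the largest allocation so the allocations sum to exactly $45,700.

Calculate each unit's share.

Unit 2B: $15,580; Unit 4B: $8,850; Unit 3A: $4,290; Unit G2: $9,440; Unit 3B: $7,540

Totals — metered usage 11,538, floor area 26,304.
Composite weights (45% metered usage + 55% floor area): Unit 2B 0.3408; Unit 4B 0.1937; Unit 3A 0.0938; Unit G2 0.2066; Unit 3B 0.1651.
Unrounded shares: Unit 2B 15,576.32; Unit 4B 8,849.96; Unit 3A 4,287.33; Unit G2 9,441.90; Unit 3B 7,544.49.
At nearest $10: Unit 2B $15,580; Unit 4B $8,850; Unit 3A $4,290; Unit G2 $9,440; Unit 3B $7,540. Sum = $45,700.
Sum already equals the total — no adjustment.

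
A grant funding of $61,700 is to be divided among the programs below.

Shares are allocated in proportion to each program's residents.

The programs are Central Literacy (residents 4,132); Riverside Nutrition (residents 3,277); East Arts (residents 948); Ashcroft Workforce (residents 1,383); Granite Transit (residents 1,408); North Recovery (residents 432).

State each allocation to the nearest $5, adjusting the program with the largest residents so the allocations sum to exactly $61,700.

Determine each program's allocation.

Central Literacy: $22,020 · Riverside Nutrition: $17,460 · East Arts: $5,050 · Ashcroft Workforce: $7,370 · Granite Transit: $7,500 · North Recovery: $2,300

Residents total: 11,580.
Unrounded shares: Central Literacy 4,132/11,580 × $61,700 = 22,015.92; Riverside Nutrition 3,277/11,580 × $61,700 = 17,460.35; East Arts 948/11,580 × $61,700 = 5,051.09; Ashcroft Workforce 1,383/11,580 × $61,700 = 7,368.83; Granite Transit 1,408/11,580 × $61,700 = 7,502.04; North Recovery 432/11,580 × $61,700 = 2,301.76.
At nearest $5: Central Literacy $22,015; Riverside Nutrition $17,460; East Arts $5,050; Ashcroft Workforce $7,370; Granite Transit $7,500; North Recovery $2,300. Sum = $61,695.
Difference $61,700 − $61,695 = +$5 applied to largest residents (Central Literacy): Central Literacy becomes $22,020.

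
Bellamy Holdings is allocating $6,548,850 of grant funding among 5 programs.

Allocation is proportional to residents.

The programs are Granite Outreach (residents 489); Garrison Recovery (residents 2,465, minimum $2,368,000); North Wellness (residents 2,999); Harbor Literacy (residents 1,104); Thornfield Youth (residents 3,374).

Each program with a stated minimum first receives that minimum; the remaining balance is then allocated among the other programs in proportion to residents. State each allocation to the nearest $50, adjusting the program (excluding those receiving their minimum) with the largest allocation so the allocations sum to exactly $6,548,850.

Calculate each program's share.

Fund the minimums — Garrison Recovery $2,368,000. Balance $4,180,850.
Balance split over remaining residents 7,966: Granite Outreach 256,645.20 → $256,650; North Wellness 1,573,985.58 → $1,574,000; Harbor Literacy 579,419.83 → $579,400; Thornfield Youth 1,770,799.38 → $1,770,800.

Granite Outreach: $256,650 | Garrison Recovery: $2,368,000 | North Wellness: $1,574,000 | Harbor Literacy: $579,400 | Thornfield Youth: $1,770,800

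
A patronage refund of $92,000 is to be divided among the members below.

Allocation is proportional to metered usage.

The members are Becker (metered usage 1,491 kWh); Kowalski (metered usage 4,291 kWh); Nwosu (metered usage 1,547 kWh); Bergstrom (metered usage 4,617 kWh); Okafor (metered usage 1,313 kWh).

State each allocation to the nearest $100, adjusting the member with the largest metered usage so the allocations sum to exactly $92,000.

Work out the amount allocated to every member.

Sum of metered usage: 13,259.
Raw shares: Becker 1,491/13,259 × $92,000 = 10,345.58; Kowalski 4,291/13,259 × $92,000 = 29,773.89; Nwosu 1,547/13,259 × $92,000 = 10,734.14; Bergstrom 4,617/13,259 × $92,000 = 32,035.90; Okafor 1,313/13,259 × $92,000 = 9,110.49.
After rounding ($100): Becker $10,300; Kowalski $29,800; Nwosu $10,700; Bergstrom $32,000; Okafor $9,100. Sum = $91,900.
Difference $92,000 − $91,900 = +$100 applied to largest metered usage (Bergstrom): Bergstrom becomes $32,100.

Becker: $10,300 | Kowalski: $29,800 | Nwosu: $10,700 | Bergstrom: $32,100 | Okafor: $9,100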